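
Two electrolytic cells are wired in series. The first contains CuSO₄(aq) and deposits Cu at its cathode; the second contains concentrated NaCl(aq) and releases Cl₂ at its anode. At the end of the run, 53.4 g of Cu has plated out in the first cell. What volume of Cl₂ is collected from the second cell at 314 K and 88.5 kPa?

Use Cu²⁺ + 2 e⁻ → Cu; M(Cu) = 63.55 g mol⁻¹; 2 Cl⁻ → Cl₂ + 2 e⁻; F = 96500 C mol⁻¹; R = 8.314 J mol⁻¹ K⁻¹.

24.8 L

n(Cu) = 53.4 / 63.55 = 0.8403 mol, so n(e⁻) = 2 × 0.8403 = 1.681 mol.
The cells are in series, so the same 1.681 mol of electrons passes through the second cell.
2 Cl⁻ → Cl₂ + 2 e⁻ — 2 mol e⁻ per mol Cl₂, so n(Cl₂) = 1.681/2 = 0.8403 mol.
V = nRT/P = (0.8403 × 8.314 × 314) / (88.5 × 10³) = 0.0248 m³ = 24.8 L.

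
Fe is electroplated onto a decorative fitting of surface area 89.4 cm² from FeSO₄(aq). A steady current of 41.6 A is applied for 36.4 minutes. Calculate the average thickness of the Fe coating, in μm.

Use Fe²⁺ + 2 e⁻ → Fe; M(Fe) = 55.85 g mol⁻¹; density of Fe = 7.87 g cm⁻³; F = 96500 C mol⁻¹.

374 μm

Q = I·t = 41.60 × 2184.0 = 90850 C; n(e⁻) = 0.9415 mol.
n(Fe) = n(e⁻)/2 = 0.4707 mol, so m = 0.4707 × 55.85 = 26.29 g.
Volume = m/ρ = 26.29 / 7.87 = 3.341 cm³.
Thickness = V/A = 3.341 / 89.4 = 0.0374 cm = 374 μm.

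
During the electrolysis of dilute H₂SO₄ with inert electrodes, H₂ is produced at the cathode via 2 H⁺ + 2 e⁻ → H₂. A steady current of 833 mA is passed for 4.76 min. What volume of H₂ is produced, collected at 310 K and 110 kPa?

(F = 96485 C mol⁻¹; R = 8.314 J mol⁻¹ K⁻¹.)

0.0289 L

Q = I·t = 0.8330 A × 285.60 s = 237.9 C.
n(e⁻) = Q/F = 237.9 / 96485 = 0.002466 mol.
2 electrons are transferred per H₂ molecule, so n(H₂) = 0.002466 / 2 = 0.001233 mol.
V = nRT/P = (0.001233 × 8.314 × 310) / (110 × 10³ Pa) = 2.89 × 10⁻⁵ m³ = 0.0289 L.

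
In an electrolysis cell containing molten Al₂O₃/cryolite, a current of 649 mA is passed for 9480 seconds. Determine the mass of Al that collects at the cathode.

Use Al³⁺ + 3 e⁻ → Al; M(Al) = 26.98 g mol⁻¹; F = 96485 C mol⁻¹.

Q = I·t = 0.6490 A × 9480.0 s = 6153 C.
n(e⁻) = Q/F = 6153 / 96485 = 0.06377 mol.
Al³⁺ + 3 e⁻ → Al, so n(Al) = n(e⁻)/3 = 0.02126 mol.
m = n·M = 0.02126 × 26.98 = 0.573 g.

0.573 g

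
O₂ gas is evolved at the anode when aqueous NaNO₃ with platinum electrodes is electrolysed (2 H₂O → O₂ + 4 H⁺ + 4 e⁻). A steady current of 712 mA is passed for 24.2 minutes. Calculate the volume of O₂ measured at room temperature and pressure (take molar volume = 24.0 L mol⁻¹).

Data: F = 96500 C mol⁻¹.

Q = I·t = 0.7120 A × 1452.0 s = 1034 C.
n(e⁻) = Q/F = 1034 / 96500 = 0.01071 mol.
4 electrons are transferred per O₂ molecule, so n(O₂) = 0.01071 / 4 = 0.002678 mol.
V = n × V_m = 0.002678 × 24.0 = 0.0643 L.

0.0643 L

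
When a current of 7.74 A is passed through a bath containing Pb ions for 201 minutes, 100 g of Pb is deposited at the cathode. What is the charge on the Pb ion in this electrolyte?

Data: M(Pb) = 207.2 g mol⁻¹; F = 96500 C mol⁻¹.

Q = I·t = 7.740 A × 12060 s = 93340 C, so n(e⁻) = 93340/96500 = 0.9673 mol.
n(Pb) deposited = 100 / 207.2 = 0.4826 mol.
Electrons per atom = n(e⁻)/n(Pb) = 0.9673 / 0.4826 = 2.00 ≈ 2, so the ion is Pb²⁺.

+2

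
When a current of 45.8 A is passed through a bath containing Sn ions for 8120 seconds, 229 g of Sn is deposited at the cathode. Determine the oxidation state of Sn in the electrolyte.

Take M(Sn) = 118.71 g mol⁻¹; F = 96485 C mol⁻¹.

Q = I·t = 45.80 A × 8120.0 s = 371900 C, so n(e⁻) = 371900/96485 = 3.854 mol.
n(Sn) deposited = 229 / 118.71 = 1.929 mol.
Electrons per atom = n(e⁻)/n(Sn) = 3.854 / 1.929 = 2.00 ≈ 2, so the ion is Sn²⁺.

+2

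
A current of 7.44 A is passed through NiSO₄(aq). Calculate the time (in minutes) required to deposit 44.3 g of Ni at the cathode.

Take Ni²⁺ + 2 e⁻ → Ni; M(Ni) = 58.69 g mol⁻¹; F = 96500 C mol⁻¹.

326 min

n(Ni) = m/M = 44.3 / 58.69 = 0.7548 mol.
Each Ni atom requires 2 electrons, so n(e⁻) = 2 × 0.7548 = 1.510 mol.
Q = n(e⁻)·F = 1.510 × 96500 = 145700 C.
t = Q/I = 145700 / 7.440 A = 19580 s = 326 min.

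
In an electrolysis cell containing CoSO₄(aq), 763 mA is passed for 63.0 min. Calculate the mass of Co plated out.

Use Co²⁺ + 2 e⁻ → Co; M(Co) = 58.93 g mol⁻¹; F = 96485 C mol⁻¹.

0.881 g

Q = I·t = 0.7630 A × 3780.0 s = 2884 C.
n(e⁻) = Q/F = 2884 / 96485 = 0.02989 mol.
Co²⁺ + 2 e⁻ → Co, so n(Co) = n(e⁻)/2 = 0.01495 mol.
m = n·M = 0.01495 × 58.93 = 0.881 g.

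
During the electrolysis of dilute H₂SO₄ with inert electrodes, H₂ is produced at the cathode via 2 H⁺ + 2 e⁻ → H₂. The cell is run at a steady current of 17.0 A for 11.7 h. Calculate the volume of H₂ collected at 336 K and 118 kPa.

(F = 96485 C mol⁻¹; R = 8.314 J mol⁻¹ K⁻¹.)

Q = I·t = 17.00 A × 42120 s = 716000 C.
n(e⁻) = Q/F = 716000 / 96485 = 7.421 mol.
2 electrons are transferred per H₂ molecule, so n(H₂) = 7.421 / 2 = 3.711 mol.
V = nRT/P = (3.711 × 8.314 × 336) / (118 × 10³ Pa) = 0.0878 m³ = 87.8 L.

87.8 L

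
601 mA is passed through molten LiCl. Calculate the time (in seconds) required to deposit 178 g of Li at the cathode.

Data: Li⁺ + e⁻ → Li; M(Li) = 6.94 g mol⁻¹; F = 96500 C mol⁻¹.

n(Li) = m/M = 178 / 6.94 = 25.65 mol.
Each Li atom requires 1 electron, so n(e⁻) = 1 × 25.65 = 25.65 mol.
Q = n(e⁻)·F = 25.65 × 96500 = 2475000 C.
t = Q/I = 2475000 / 0.6010 A = 4118000 s.

4.12 × 10⁶ s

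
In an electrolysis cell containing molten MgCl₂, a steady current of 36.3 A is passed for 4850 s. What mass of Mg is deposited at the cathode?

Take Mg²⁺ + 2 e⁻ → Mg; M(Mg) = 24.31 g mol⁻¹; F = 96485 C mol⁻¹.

22.2 g

Q = I·t = 36.30 A × 4850.0 s = 176100 C.
n(e⁻) = Q/F = 176100 / 96485 = 1.825 mol.
Mg²⁺ + 2 e⁻ → Mg, so n(Mg) = n(e⁻)/2 = 0.9123 mol.
m = n·M = 0.9123 × 24.31 = 22.2 g.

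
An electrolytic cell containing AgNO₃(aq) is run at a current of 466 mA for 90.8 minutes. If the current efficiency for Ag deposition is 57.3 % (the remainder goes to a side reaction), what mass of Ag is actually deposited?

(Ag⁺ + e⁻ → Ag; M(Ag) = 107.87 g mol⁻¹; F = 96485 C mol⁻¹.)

Q = I·t = 0.4660 × 5448.0 = 2539 C.
n(e⁻) = 2539/96485 = 0.02631 mol; theoretically n(Ag) = 0.02631/1 = 0.02631 mol, m_theo = 2.838 g.
At 57.3 % efficiency, m_actual = 0.573 × 2.838 = 1.63 g.

1.63 g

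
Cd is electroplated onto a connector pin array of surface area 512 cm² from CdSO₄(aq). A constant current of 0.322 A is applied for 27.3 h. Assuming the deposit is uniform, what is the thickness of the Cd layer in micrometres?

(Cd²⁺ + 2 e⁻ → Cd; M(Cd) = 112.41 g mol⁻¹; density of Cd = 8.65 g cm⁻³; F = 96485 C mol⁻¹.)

41.6 μm

Q = I·t = 0.3220 × 98280 = 31650 C; n(e⁻) = 0.3280 mol.
n(Cd) = n(e⁻)/2 = 0.1640 mol, so m = 0.1640 × 112.41 = 18.43 g.
Volume = m/ρ = 18.43 / 8.65 = 2.131 cm³.
Thickness = V/A = 2.131 / 512 = 0.00416 cm = 41.6 μm.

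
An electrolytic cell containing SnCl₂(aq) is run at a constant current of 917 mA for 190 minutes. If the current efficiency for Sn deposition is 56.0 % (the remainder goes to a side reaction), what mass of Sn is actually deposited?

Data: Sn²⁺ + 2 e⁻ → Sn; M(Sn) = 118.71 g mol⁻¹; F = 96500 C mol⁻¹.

3.60 g

Q = I·t = 0.9170 × 11400 = 10450 C.
n(e⁻) = 10450/96500 = 0.1083 mol; theoretically n(Sn) = 0.1083/2 = 0.05416 mol, m_theo = 6.430 g.
At 56.0 % efficiency, m_actual = 0.560 × 6.430 = 3.60 g.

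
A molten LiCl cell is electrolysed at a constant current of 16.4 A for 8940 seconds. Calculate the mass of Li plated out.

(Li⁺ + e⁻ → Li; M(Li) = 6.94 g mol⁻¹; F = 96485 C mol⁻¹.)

10.5 g

Q = I·t = 16.40 A × 8940.0 s = 146600 C.
n(e⁻) = Q/F = 146600 / 96485 = 1.520 mol.
Li⁺ + e⁻ → Li, so n(Li) = n(e⁻)/1 = 1.520 mol.
m = n·M = 1.520 × 6.94 = 10.5 g.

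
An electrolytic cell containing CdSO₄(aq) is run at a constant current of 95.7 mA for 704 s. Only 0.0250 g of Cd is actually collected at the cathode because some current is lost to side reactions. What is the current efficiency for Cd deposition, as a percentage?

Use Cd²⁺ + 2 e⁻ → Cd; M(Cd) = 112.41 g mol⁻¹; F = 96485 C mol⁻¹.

Q = I·t = 0.09570 × 704.00 = 67.37 C; n(e⁻) = 67.37/96485 = 0.0006983 mol.
Theoretical n(Cd) = n(e⁻)/2 = 0.0003491 mol, i.e. m_theo = 0.0003491 × 112.41 = 0.03925 g.
Efficiency = m_actual / m_theo = 0.0250 / 0.03925 = 63.7 %.

63.7 %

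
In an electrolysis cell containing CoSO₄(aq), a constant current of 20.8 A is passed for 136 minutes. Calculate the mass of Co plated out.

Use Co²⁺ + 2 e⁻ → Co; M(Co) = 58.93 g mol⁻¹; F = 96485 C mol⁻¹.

51.8 g

Q = I·t = 20.80 A × 8160.0 s = 169700 C.
n(e⁻) = Q/F = 169700 / 96485 = 1.759 mol.
Co²⁺ + 2 e⁻ → Co, so n(Co) = n(e⁻)/2 = 0.8796 mol.
m = n·M = 0.8796 × 58.93 = 51.8 g.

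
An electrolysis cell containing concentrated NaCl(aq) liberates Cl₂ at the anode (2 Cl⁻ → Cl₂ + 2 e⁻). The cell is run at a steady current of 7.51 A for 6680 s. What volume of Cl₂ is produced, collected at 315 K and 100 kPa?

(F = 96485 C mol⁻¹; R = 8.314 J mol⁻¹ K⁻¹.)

Q = I·t = 7.510 A × 6680.0 s = 50170 C.
n(e⁻) = Q/F = 50170 / 96485 = 0.5199 mol.
2 electrons are transferred per Cl₂ molecule, so n(Cl₂) = 0.5199 / 2 = 0.2600 mol.
V = nRT/P = (0.2600 × 8.314 × 315) / (100 × 10³ Pa) = 0.00681 m³ = 6.81 L.

6.81 L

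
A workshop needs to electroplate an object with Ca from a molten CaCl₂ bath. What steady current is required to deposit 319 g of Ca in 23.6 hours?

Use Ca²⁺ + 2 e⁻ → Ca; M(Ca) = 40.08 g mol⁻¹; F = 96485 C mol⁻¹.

n(Ca) = 319 / 40.08 = 7.959 mol.
n(e⁻) = 2 × 7.959 = 15.92 mol.
Q = n(e⁻)·F = 15.92 × 96485 = 1536000 C.
I = Q/t = 1536000 / 84960 s = 18.1 A.

18.1 A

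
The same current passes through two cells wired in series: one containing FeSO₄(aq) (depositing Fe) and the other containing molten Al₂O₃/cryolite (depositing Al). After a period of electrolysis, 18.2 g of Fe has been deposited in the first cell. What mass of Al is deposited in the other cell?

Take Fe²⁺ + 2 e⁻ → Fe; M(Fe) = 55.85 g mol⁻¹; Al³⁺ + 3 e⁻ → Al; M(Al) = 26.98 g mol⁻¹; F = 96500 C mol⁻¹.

5.86 g

n(Fe) = 18.2 / 55.85 = 0.3259 mol.
Since Fe²⁺ + 2 e⁻ → Fe, n(e⁻) passed = 2 × 0.3259 = 0.6517 mol.
Cells in series carry the same charge, so the same 0.6517 mol of electrons passes through cell 2.
Al³⁺ + 3 e⁻ → Al, so n(Al) = 0.6517 / 3 = 0.2172 mol.
m(Al) = 0.2172 × 26.98 = 5.86 g.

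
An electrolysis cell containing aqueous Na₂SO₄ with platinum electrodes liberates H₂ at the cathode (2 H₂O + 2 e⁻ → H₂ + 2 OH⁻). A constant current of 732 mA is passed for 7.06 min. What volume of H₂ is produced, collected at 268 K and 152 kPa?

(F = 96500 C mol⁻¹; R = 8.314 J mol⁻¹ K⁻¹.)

0.0236 L

Q = I·t = 0.7320 A × 423.60 s = 310.1 C.
n(e⁻) = Q/F = 310.1 / 96500 = 0.003213 mol.
2 electrons are transferred per H₂ molecule, so n(H₂) = 0.003213 / 2 = 0.001607 mol.
V = nRT/P = (0.001607 × 8.314 × 268) / (152 × 10³ Pa) = 2.36 × 10⁻⁵ m³ = 0.0236 L.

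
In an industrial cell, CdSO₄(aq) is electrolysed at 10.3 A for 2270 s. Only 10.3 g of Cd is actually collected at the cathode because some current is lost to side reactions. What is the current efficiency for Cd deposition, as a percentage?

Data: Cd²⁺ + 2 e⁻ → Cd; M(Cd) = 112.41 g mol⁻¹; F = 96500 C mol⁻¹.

Q = I·t = 10.30 × 2270.0 = 23380 C; n(e⁻) = 23380/96500 = 0.2423 mol.
Theoretical n(Cd) = n(e⁻)/2 = 0.1211 mol, i.e. m_theo = 0.1211 × 112.41 = 13.62 g.
Efficiency = m_actual / m_theo = 10.3 / 13.62 = 75.6 %.

75.6 %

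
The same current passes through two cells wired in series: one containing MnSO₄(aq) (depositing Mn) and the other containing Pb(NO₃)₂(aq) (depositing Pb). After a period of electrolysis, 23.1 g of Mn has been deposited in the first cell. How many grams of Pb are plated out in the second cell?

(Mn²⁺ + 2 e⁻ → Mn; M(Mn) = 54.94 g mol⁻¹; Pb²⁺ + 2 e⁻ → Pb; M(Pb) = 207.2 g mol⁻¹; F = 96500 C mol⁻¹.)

n(Mn) = 23.1 / 54.94 = 0.4205 mol.
Since Mn²⁺ + 2 e⁻ → Mn, n(e⁻) passed = 2 × 0.4205 = 0.8409 mol.
Cells in series carry the same charge, so the same 0.8409 mol of electrons passes through cell 2.
Pb²⁺ + 2 e⁻ → Pb, so n(Pb) = 0.8409 / 2 = 0.4205 mol.
m(Pb) = 0.4205 × 207.2 = 87.1 g.

87.1 g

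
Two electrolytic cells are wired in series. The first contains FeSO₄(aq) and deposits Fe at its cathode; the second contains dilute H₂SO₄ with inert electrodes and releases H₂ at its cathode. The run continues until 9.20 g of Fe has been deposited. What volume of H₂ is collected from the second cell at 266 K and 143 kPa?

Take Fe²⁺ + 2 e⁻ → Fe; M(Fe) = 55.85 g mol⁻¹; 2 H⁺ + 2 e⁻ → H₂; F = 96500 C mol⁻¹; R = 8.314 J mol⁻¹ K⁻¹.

2.55 L

n(Fe) = 9.20 / 55.85 = 0.1647 mol, so n(e⁻) = 2 × 0.1647 = 0.3295 mol.
The cells are in series, so the same 0.3295 mol of electrons passes through the second cell.
2 H⁺ + 2 e⁻ → H₂ — 2 mol e⁻ per mol H₂, so n(H₂) = 0.3295/2 = 0.1647 mol.
V = nRT/P = (0.1647 × 8.314 × 266) / (143 × 10³) = 0.00255 m³ = 2.55 L.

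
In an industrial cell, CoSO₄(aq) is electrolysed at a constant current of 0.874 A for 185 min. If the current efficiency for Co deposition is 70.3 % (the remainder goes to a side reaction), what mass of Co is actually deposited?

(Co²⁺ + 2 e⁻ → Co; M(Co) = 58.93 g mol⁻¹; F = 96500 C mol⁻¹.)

2.08 g

Q = I·t = 0.8740 × 11100 = 9701 C.
n(e⁻) = 9701/96500 = 0.1005 mol; theoretically n(Co) = 0.1005/2 = 0.05027 mol, m_theo = 2.962 g.
At 70.3 % efficiency, m_actual = 0.703 × 2.962 = 2.08 g.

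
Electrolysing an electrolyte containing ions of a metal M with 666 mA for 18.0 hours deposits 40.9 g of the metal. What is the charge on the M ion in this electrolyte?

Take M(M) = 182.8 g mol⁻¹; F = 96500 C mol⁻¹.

Q = I·t = 0.6660 A × 64800 s = 43160 C, so n(e⁻) = 43160/96500 = 0.4472 mol.
n(M) deposited = 40.9 / 182.8 = 0.2237 mol.
Electrons per atom = n(e⁻)/n(M) = 0.4472 / 0.2237 = 2.00 ≈ 2, so the ion is M²⁺.

+2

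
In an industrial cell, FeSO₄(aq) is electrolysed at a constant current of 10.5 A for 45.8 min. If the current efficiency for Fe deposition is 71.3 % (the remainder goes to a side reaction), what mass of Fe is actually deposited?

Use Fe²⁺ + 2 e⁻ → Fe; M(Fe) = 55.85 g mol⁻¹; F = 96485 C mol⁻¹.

5.95 g

Q = I·t = 10.50 × 2748.0 = 28850 C.
n(e⁻) = 28850/96485 = 0.2991 mol; theoretically n(Fe) = 0.2991/2 = 0.1495 mol, m_theo = 8.351 g.
At 71.3 % efficiency, m_actual = 0.713 × 8.351 = 5.95 g.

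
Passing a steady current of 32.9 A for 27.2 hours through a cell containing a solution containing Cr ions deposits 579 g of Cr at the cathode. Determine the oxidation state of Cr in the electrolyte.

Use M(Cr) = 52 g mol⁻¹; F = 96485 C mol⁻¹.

+3

Q = I·t = 32.90 A × 97920 s = 3222000 C, so n(e⁻) = 3222000/96485 = 33.39 mol.
n(Cr) deposited = 579 / 52 = 11.13 mol.
Electrons per atom = n(e⁻)/n(Cr) = 33.39 / 11.13 = 3.00 ≈ 3, so the ion is Cr³⁺.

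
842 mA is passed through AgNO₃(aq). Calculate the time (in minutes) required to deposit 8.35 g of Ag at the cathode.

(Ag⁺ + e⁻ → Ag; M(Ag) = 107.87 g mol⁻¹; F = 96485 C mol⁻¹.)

148 min

n(Ag) = m/M = 8.35 / 107.87 = 0.07741 mol.
Each Ag atom requires 1 electron, so n(e⁻) = 1 × 0.07741 = 0.07741 mol.
Q = n(e⁻)·F = 0.07741 × 96485 = 7469 C.
t = Q/I = 7469 / 0.8420 A = 8870 s = 148 min.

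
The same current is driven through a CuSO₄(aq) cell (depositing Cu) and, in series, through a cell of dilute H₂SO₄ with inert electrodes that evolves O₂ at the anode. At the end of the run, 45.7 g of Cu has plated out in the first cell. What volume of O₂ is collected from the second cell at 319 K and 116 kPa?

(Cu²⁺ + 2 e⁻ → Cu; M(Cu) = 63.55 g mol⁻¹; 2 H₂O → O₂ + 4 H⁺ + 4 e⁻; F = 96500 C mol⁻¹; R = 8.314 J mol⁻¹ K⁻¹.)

8.22 L

n(Cu) = 45.7 / 63.55 = 0.7191 mol, so n(e⁻) = 2 × 0.7191 = 1.438 mol.
The cells are in series, so the same 1.438 mol of electrons passes through the second cell.
2 H₂O → O₂ + 4 H⁺ + 4 e⁻ — 4 mol e⁻ per mol O₂, so n(O₂) = 1.438/4 = 0.3596 mol.
V = nRT/P = (0.3596 × 8.314 × 319) / (116 × 10³) = 0.00822 m³ = 8.22 L.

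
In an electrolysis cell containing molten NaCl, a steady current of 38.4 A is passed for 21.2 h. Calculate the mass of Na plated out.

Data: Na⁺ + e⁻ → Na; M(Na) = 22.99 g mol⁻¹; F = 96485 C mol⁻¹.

Q = I·t = 38.40 A × 76320 s = 2931000 C.
n(e⁻) = Q/F = 2931000 / 96485 = 30.37 mol.
Na⁺ + e⁻ → Na, so n(Na) = n(e⁻)/1 = 30.37 mol.
m = n·M = 30.37 × 22.99 = 698 g.

698 g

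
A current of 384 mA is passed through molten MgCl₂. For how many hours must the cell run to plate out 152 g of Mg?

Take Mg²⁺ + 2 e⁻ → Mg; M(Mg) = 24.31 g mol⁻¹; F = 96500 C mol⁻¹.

n(Mg) = m/M = 152 / 24.31 = 6.253 mol.
Each Mg atom requires 2 electrons, so n(e⁻) = 2 × 6.253 = 12.51 mol.
Q = n(e⁻)·F = 12.51 × 96500 = 1207000 C.
t = Q/I = 1207000 / 0.3840 A = 3143000 s = 873 h.

873 h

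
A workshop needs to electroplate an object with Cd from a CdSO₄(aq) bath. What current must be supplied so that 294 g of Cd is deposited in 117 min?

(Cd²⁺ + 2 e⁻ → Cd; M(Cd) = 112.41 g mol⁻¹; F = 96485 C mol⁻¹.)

71.9 A

n(Cd) = 294 / 112.41 = 2.615 mol.
n(e⁻) = 2 × 2.615 = 5.231 mol.
Q = n(e⁻)·F = 5.231 × 96485 = 504700 C.
I = Q/t = 504700 / 7020.0 s = 71.9 A.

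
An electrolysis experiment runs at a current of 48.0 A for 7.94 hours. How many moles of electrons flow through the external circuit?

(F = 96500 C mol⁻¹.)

14.2 mol

Q = I·t = 48.00 A × 28584 s = 1372000 C.
n(e⁻) = Q/F = 1372000 / 96500 = 14.2 mol.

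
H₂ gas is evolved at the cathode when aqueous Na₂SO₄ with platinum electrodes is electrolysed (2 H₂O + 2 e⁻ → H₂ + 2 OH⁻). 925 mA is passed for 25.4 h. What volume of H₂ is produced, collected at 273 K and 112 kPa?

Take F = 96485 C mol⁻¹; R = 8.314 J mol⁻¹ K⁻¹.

Q = I·t = 0.9250 A × 91440 s = 84580 C.
n(e⁻) = Q/F = 84580 / 96485 = 0.8766 mol.
2 electrons are transferred per H₂ molecule, so n(H₂) = 0.8766 / 2 = 0.4383 mol.
V = nRT/P = (0.4383 × 8.314 × 273) / (112 × 10³ Pa) = 0.00888 m³ = 8.88 L.

8.88 L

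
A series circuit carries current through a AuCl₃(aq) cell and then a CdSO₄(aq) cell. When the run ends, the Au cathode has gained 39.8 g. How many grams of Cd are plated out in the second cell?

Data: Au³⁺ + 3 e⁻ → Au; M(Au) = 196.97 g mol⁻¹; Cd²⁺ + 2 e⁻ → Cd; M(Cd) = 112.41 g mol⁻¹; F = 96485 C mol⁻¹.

n(Au) = 39.8 / 196.97 = 0.2021 mol.
Since Au³⁺ + 3 e⁻ → Au, n(e⁻) passed = 3 × 0.2021 = 0.6062 mol.
Cells in series carry the same charge, so the same 0.6062 mol of electrons passes through cell 2.
Cd²⁺ + 2 e⁻ → Cd, so n(Cd) = 0.6062 / 2 = 0.3031 mol.
m(Cd) = 0.3031 × 112.41 = 34.1 g.

34.1 g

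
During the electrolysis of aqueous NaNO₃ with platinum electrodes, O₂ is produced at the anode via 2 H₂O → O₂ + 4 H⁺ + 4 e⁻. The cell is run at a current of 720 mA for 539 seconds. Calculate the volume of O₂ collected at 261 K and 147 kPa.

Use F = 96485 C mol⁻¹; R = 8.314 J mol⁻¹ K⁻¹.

0.0148 L

Q = I·t = 0.7200 A × 539.00 s = 388.1 C.
n(e⁻) = Q/F = 388.1 / 96485 = 0.004022 mol.
4 electrons are transferred per O₂ molecule, so n(O₂) = 0.004022 / 4 = 0.001006 mol.
V = nRT/P = (0.001006 × 8.314 × 261) / (147 × 10³ Pa) = 1.48 × 10⁻⁵ m³ = 0.0148 L.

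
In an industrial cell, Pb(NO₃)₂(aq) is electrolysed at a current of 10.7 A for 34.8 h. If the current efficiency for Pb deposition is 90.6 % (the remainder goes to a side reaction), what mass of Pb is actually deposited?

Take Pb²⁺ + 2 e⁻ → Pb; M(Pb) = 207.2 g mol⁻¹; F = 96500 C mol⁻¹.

1300 g

Q = I·t = 10.70 × 125280 = 1340000 C.
n(e⁻) = 1340000/96500 = 13.89 mol; theoretically n(Pb) = 13.89/2 = 6.946 mol, m_theo = 1439 g.
At 90.6 % efficiency, m_actual = 0.906 × 1439 = 1300 g.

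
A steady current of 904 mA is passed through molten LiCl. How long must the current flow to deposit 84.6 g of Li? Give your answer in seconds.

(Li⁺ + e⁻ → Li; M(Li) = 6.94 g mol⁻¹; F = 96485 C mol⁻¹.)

n(Li) = m/M = 84.6 / 6.94 = 12.19 mol.
Each Li atom requires 1 electron, so n(e⁻) = 1 × 12.19 = 12.19 mol.
Q = n(e⁻)·F = 12.19 × 96485 = 1176000 C.
t = Q/I = 1176000 / 0.9040 A = 1301000 s.

1.30 × 10⁶ s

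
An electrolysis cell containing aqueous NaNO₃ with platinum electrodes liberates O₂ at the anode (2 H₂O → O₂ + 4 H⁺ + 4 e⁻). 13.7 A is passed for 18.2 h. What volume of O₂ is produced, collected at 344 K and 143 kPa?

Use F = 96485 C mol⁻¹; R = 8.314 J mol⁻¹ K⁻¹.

Q = I·t = 13.70 A × 65520 s = 897600 C.
n(e⁻) = Q/F = 897600 / 96485 = 9.303 mol.
4 electrons are transferred per O₂ molecule, so n(O₂) = 9.303 / 4 = 2.326 mol.
V = nRT/P = (2.326 × 8.314 × 344) / (143 × 10³ Pa) = 0.0465 m³ = 46.5 L.

46.5 L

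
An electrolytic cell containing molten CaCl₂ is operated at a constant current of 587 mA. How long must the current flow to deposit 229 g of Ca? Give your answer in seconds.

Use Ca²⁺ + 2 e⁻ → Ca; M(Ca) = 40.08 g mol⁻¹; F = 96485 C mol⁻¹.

1.88 × 10⁶ s

n(Ca) = m/M = 229 / 40.08 = 5.714 mol.
Each Ca atom requires 2 electrons, so n(e⁻) = 2 × 5.714 = 11.43 mol.
Q = n(e⁻)·F = 11.43 × 96485 = 1103000 C.
t = Q/I = 1103000 / 0.5870 A = 1878000 s.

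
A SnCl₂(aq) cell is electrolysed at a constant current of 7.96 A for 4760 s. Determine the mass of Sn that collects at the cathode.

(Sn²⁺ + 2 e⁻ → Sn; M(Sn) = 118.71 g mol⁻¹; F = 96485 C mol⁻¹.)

Q = I·t = 7.960 A × 4760.0 s = 37890 C.
n(e⁻) = Q/F = 37890 / 96485 = 0.3927 mol.
Sn²⁺ + 2 e⁻ → Sn, so n(Sn) = n(e⁻)/2 = 0.1963 mol.
m = n·M = 0.1963 × 118.71 = 23.3 g.

23.3 g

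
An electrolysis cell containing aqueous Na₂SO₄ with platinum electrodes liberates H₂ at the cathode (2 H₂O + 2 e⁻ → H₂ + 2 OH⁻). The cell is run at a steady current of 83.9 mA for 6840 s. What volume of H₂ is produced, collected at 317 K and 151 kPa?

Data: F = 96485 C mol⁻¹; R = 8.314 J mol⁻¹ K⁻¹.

Q = I·t = 0.08390 A × 6840.0 s = 573.9 C.
n(e⁻) = Q/F = 573.9 / 96485 = 0.005948 mol.
2 electrons are transferred per H₂ molecule, so n(H₂) = 0.005948 / 2 = 0.002974 mol.
V = nRT/P = (0.002974 × 8.314 × 317) / (151 × 10³ Pa) = 5.19 × 10⁻⁵ m³ = 0.0519 L.

0.0519 L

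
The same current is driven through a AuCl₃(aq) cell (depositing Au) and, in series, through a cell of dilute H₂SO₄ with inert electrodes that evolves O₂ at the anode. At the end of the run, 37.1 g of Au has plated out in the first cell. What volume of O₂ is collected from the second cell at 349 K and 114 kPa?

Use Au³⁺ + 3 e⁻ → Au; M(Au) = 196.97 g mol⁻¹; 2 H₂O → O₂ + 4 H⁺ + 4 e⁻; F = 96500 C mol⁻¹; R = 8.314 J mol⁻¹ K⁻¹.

n(Au) = 37.1 / 196.97 = 0.1884 mol, so n(e⁻) = 3 × 0.1884 = 0.5651 mol.
The cells are in series, so the same 0.5651 mol of electrons passes through the second cell.
2 H₂O → O₂ + 4 H⁺ + 4 e⁻ — 4 mol e⁻ per mol O₂, so n(O₂) = 0.5651/4 = 0.1413 mol.
V = nRT/P = (0.1413 × 8.314 × 349) / (114 × 10³) = 0.00360 m³ = 3.60 L.

3.60 L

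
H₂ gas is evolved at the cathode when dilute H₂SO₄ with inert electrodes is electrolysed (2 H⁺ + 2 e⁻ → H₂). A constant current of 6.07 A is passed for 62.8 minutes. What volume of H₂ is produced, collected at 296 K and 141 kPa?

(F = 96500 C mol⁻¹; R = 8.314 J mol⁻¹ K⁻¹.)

Q = I·t = 6.070 A × 3768.0 s = 22870 C.
n(e⁻) = Q/F = 22870 / 96500 = 0.2370 mol.
2 electrons are transferred per H₂ molecule, so n(H₂) = 0.2370 / 2 = 0.1185 mol.
V = nRT/P = (0.1185 × 8.314 × 296) / (141 × 10³ Pa) = 0.00207 m³ = 2.07 L.

2.07 L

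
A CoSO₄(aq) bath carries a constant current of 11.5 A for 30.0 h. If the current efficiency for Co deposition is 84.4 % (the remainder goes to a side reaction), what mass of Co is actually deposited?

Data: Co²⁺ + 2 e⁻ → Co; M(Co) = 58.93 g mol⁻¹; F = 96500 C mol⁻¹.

Q = I·t = 11.50 × 108000 = 1242000 C.
n(e⁻) = 1242000/96500 = 12.87 mol; theoretically n(Co) = 12.87/2 = 6.435 mol, m_theo = 379.2 g.
At 84.4 % efficiency, m_actual = 0.844 × 379.2 = 320 g.

320 g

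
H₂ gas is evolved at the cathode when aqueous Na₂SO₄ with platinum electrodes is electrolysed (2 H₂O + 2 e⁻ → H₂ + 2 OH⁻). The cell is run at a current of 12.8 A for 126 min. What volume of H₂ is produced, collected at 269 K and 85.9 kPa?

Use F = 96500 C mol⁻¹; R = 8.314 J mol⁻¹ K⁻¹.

Q = I·t = 12.80 A × 7560.0 s = 96770 C.
n(e⁻) = Q/F = 96770 / 96500 = 1.003 mol.
2 electrons are transferred per H₂ molecule, so n(H₂) = 1.003 / 2 = 0.5014 mol.
V = nRT/P = (0.5014 × 8.314 × 269) / (85.9 × 10³ Pa) = 0.0131 m³ = 13.1 L.

13.1 L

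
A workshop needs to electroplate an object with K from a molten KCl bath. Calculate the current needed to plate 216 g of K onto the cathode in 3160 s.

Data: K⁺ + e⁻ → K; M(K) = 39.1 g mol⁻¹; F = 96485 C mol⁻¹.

n(K) = 216 / 39.1 = 5.524 mol.
n(e⁻) = 1 × 5.524 = 5.524 mol.
Q = n(e⁻)·F = 5.524 × 96485 = 533000 C.
I = Q/t = 533000 / 3160.0 s = 169 A.

169 A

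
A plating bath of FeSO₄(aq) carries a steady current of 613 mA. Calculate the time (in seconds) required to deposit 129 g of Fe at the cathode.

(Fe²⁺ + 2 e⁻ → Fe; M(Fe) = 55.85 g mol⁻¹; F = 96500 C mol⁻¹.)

n(Fe) = m/M = 129 / 55.85 = 2.310 mol.
Each Fe atom requires 2 electrons, so n(e⁻) = 2 × 2.310 = 4.620 mol.
Q = n(e⁻)·F = 4.620 × 96500 = 445800 C.
t = Q/I = 445800 / 0.6130 A = 727200 s.

7.27 × 10⁵ s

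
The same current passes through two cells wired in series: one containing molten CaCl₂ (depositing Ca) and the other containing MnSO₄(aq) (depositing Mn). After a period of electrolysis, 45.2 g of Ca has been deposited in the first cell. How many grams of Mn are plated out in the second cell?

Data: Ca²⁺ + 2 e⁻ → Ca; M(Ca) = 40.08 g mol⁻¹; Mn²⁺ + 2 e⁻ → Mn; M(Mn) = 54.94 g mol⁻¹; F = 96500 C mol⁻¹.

62.0 g

n(Ca) = 45.2 / 40.08 = 1.128 mol.
Since Ca²⁺ + 2 e⁻ → Ca, n(e⁻) passed = 2 × 1.128 = 2.255 mol.
Cells in series carry the same charge, so the same 2.255 mol of electrons passes through cell 2.
Mn²⁺ + 2 e⁻ → Mn, so n(Mn) = 2.255 / 2 = 1.128 mol.
m(Mn) = 1.128 × 54.94 = 62.0 g.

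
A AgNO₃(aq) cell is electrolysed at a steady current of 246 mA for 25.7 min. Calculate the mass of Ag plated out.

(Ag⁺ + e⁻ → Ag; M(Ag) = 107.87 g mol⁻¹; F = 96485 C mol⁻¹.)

Q = I·t = 0.2460 A × 1542.0 s = 379.3 C.
n(e⁻) = Q/F = 379.3 / 96485 = 0.003932 mol.
Ag⁺ + e⁻ → Ag, so n(Ag) = n(e⁻)/1 = 0.003932 mol.
m = n·M = 0.003932 × 107.87 = 0.424 g.

0.424 g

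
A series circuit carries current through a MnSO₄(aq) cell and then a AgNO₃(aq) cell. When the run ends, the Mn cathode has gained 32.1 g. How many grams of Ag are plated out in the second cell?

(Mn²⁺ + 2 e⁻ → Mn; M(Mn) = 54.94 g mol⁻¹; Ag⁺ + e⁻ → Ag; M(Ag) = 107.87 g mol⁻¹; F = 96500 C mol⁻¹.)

n(Mn) = 32.1 / 54.94 = 0.5843 mol.
Since Mn²⁺ + 2 e⁻ → Mn, n(e⁻) passed = 2 × 0.5843 = 1.169 mol.
Cells in series carry the same charge, so the same 1.169 mol of electrons passes through cell 2.
Ag⁺ + e⁻ → Ag, so n(Ag) = 1.169 / 1 = 1.169 mol.
m(Ag) = 1.169 × 107.87 = 126 g.

126 g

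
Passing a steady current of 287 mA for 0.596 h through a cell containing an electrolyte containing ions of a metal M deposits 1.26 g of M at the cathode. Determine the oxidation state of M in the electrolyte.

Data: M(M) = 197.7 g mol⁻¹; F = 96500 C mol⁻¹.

+1

Q = I·t = 0.2870 A × 2145.6 s = 615.8 C, so n(e⁻) = 615.8/96500 = 0.006381 mol.
n(M) deposited = 1.26 / 197.7 = 0.006373 mol.
Electrons per atom = n(e⁻)/n(M) = 0.006381 / 0.006373 = 1.00 ≈ 1, so the ion is M⁺.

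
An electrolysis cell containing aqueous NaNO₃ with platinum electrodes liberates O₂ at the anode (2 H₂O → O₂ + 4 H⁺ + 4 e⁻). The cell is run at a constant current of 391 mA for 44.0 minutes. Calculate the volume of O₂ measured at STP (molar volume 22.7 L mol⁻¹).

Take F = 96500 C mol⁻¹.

0.0607 L

Q = I·t = 0.3910 A × 2640.0 s = 1032 C.
n(e⁻) = Q/F = 1032 / 96500 = 0.01070 mol.
4 electrons are transferred per O₂ molecule, so n(O₂) = 0.01070 / 4 = 0.002674 mol.
V = n × V_m = 0.002674 × 22.7 = 0.0607 L.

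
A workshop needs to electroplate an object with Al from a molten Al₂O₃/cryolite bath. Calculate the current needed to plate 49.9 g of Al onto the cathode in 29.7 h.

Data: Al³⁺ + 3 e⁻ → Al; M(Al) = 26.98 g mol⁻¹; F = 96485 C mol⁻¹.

5.01 A

n(Al) = 49.9 / 26.98 = 1.850 mol.
n(e⁻) = 3 × 1.850 = 5.549 mol.
Q = n(e⁻)·F = 5.549 × 96485 = 535400 C.
I = Q/t = 535400 / 106920 s = 5.01 A.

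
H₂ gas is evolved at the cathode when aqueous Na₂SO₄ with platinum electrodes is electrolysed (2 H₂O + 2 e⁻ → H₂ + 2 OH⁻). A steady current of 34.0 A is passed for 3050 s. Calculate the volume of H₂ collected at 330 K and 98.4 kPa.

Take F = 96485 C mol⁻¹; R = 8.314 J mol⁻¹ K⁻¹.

15.0 L

Q = I·t = 34.00 A × 3050.0 s = 103700 C.
n(e⁻) = Q/F = 103700 / 96485 = 1.075 mol.
2 electrons are transferred per H₂ molecule, so n(H₂) = 1.075 / 2 = 0.5374 mol.
V = nRT/P = (0.5374 × 8.314 × 330) / (98.4 × 10³ Pa) = 0.0150 m³ = 15.0 L.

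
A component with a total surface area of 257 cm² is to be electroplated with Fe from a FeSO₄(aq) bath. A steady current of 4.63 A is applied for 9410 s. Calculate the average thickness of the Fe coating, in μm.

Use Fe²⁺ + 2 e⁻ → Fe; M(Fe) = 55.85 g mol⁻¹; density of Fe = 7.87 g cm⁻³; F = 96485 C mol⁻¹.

Q = I·t = 4.630 × 9410.0 = 43570 C; n(e⁻) = 0.4516 mol.
n(Fe) = n(e⁻)/2 = 0.2258 mol, so m = 0.2258 × 55.85 = 12.61 g.
Volume = m/ρ = 12.61 / 7.87 = 1.602 cm³.
Thickness = V/A = 1.602 / 257 = 0.00623 cm = 62.3 μm.

62.3 μm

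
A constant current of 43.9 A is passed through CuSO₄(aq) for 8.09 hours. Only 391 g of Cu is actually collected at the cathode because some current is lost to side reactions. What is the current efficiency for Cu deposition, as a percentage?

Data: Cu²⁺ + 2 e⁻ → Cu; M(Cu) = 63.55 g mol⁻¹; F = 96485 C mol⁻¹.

Q = I·t = 43.90 × 29124 = 1279000 C; n(e⁻) = 1279000/96485 = 13.25 mol.
Theoretical n(Cu) = n(e⁻)/2 = 6.626 mol, i.e. m_theo = 6.626 × 63.55 = 421.1 g.
Efficiency = m_actual / m_theo = 391 / 421.1 = 92.9 %.

92.9 %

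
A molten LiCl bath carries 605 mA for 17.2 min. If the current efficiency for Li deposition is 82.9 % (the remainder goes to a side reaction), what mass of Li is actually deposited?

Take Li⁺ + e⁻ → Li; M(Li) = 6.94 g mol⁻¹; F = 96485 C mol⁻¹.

Q = I·t = 0.6050 × 1032.0 = 624.4 C.
n(e⁻) = 624.4/96485 = 0.006471 mol; theoretically n(Li) = 0.006471/1 = 0.006471 mol, m_theo = 0.04491 g.
At 82.9 % efficiency, m_actual = 0.829 × 0.04491 = 0.0372 g.

0.0372 g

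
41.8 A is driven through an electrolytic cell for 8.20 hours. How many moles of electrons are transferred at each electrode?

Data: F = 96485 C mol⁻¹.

Q = I·t = 41.80 A × 29520 s = 1234000 C.
n(e⁻) = Q/F = 1234000 / 96485 = 12.8 mol.

12.8 mol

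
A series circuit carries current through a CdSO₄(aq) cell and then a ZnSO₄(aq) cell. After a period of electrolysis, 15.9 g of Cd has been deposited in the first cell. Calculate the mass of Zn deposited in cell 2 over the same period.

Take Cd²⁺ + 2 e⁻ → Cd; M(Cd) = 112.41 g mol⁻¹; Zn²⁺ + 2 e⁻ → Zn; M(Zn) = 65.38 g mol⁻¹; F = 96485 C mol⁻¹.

9.25 g

n(Cd) = 15.9 / 112.41 = 0.1414 mol.
Since Cd²⁺ + 2 e⁻ → Cd, n(e⁻) passed = 2 × 0.1414 = 0.2829 mol.
Cells in series carry the same charge, so the same 0.2829 mol of electrons passes through cell 2.
Zn²⁺ + 2 e⁻ → Zn, so n(Zn) = 0.2829 / 2 = 0.1414 mol.
m(Zn) = 0.1414 × 65.38 = 9.25 g.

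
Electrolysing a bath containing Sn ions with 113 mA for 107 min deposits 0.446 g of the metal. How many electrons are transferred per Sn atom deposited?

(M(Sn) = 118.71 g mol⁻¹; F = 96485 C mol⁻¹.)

2

Q = I·t = 0.1130 A × 6420.0 s = 725.5 C, so n(e⁻) = 725.5/96485 = 0.007519 mol.
n(Sn) deposited = 0.446 / 118.71 = 0.003757 mol.
Electrons per atom = n(e⁻)/n(Sn) = 0.007519 / 0.003757 = 2.00 ≈ 2, so the ion is Sn²⁺.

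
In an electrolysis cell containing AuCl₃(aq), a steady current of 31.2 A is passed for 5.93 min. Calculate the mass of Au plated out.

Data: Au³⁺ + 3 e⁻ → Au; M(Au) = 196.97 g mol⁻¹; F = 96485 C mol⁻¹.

7.55 g

Q = I·t = 31.20 A × 355.80 s = 11100 C.
n(e⁻) = Q/F = 11100 / 96485 = 0.1151 mol.
Au³⁺ + 3 e⁻ → Au, so n(Au) = n(e⁻)/3 = 0.03835 mol.
m = n·M = 0.03835 × 196.97 = 7.55 g.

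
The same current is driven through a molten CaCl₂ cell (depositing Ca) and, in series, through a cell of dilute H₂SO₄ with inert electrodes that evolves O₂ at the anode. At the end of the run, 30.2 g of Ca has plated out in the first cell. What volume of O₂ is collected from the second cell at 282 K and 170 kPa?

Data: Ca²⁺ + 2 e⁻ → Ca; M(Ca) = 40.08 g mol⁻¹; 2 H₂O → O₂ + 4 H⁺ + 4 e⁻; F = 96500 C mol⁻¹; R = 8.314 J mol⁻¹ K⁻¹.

n(Ca) = 30.2 / 40.08 = 0.7535 mol, so n(e⁻) = 2 × 0.7535 = 1.507 mol.
The cells are in series, so the same 1.507 mol of electrons passes through the second cell.
2 H₂O → O₂ + 4 H⁺ + 4 e⁻ — 4 mol e⁻ per mol O₂, so n(O₂) = 1.507/4 = 0.3767 mol.
V = nRT/P = (0.3767 × 8.314 × 282) / (170 × 10³) = 0.00520 m³ = 5.20 L.

5.20 L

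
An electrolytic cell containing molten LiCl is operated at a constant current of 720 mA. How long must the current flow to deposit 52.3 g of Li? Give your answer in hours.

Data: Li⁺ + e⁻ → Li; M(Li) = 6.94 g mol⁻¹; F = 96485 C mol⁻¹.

n(Li) = m/M = 52.3 / 6.94 = 7.536 mol.
Each Li atom requires 1 electron, so n(e⁻) = 1 × 7.536 = 7.536 mol.
Q = n(e⁻)·F = 7.536 × 96485 = 727100 C.
t = Q/I = 727100 / 0.7200 A = 1010000 s = 281 h.

281 h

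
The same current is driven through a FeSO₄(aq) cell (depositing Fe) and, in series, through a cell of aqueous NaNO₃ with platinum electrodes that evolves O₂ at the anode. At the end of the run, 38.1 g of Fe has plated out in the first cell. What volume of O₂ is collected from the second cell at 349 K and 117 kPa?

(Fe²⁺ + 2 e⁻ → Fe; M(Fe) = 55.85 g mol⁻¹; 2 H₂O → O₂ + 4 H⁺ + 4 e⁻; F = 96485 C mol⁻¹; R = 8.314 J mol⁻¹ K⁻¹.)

8.46 L

n(Fe) = 38.1 / 55.85 = 0.6822 mol, so n(e⁻) = 2 × 0.6822 = 1.364 mol.
The cells are in series, so the same 1.364 mol of electrons passes through the second cell.
2 H₂O → O₂ + 4 H⁺ + 4 e⁻ — 4 mol e⁻ per mol O₂, so n(O₂) = 1.364/4 = 0.3411 mol.
V = nRT/P = (0.3411 × 8.314 × 349) / (117 × 10³) = 0.00846 m³ = 8.46 L.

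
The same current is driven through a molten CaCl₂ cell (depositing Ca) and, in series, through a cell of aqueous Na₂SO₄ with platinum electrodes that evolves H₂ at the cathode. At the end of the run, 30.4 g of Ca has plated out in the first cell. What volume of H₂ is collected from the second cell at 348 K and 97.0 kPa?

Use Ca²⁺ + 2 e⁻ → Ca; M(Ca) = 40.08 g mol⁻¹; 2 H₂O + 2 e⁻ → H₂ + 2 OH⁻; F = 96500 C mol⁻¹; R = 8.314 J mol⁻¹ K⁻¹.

22.6 L

n(Ca) = 30.4 / 40.08 = 0.7585 mol, so n(e⁻) = 2 × 0.7585 = 1.517 mol.
The cells are in series, so the same 1.517 mol of electrons passes through the second cell.
2 H₂O + 2 e⁻ → H₂ + 2 OH⁻ — 2 mol e⁻ per mol H₂, so n(H₂) = 1.517/2 = 0.7585 mol.
V = nRT/P = (0.7585 × 8.314 × 348) / (97.0 × 10³) = 0.0226 m³ = 22.6 L.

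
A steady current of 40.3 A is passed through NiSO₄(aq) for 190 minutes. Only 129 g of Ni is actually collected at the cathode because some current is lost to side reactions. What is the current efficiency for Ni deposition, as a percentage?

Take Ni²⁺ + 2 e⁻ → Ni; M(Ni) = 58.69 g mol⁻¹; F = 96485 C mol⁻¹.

Q = I·t = 40.30 × 11400 = 459400 C; n(e⁻) = 459400/96485 = 4.762 mol.
Theoretical n(Ni) = n(e⁻)/2 = 2.381 mol, i.e. m_theo = 2.381 × 58.69 = 139.7 g.
Efficiency = m_actual / m_theo = 129 / 139.7 = 92.3 %.

92.3 %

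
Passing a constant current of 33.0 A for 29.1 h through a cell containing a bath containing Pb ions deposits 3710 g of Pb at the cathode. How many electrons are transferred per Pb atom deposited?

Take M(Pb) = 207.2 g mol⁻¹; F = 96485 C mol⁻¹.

Q = I·t = 33.00 A × 104760 s = 3457000 C, so n(e⁻) = 3457000/96485 = 35.83 mol.
n(Pb) deposited = 3710 / 207.2 = 17.91 mol.
Electrons per atom = n(e⁻)/n(Pb) = 35.83 / 17.91 = 2.00 ≈ 2, so the ion is Pb²⁺.

2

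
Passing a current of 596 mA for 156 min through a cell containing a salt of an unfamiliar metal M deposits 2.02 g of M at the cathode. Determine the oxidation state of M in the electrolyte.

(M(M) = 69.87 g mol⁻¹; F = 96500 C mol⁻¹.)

+2

Q = I·t = 0.5960 A × 9360.0 s = 5579 C, so n(e⁻) = 5579/96500 = 0.05781 mol.
n(M) deposited = 2.02 / 69.87 = 0.02891 mol.
Electrons per atom = n(e⁻)/n(M) = 0.05781 / 0.02891 = 2.00 ≈ 2, so the ion is M²⁺.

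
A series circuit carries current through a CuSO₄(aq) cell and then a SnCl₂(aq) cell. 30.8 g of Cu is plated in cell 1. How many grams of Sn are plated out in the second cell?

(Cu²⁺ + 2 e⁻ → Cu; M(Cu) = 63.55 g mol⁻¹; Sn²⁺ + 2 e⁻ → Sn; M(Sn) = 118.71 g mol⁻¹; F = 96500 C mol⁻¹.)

n(Cu) = 30.8 / 63.55 = 0.4847 mol.
Since Cu²⁺ + 2 e⁻ → Cu, n(e⁻) passed = 2 × 0.4847 = 0.9693 mol.
Cells in series carry the same charge, so the same 0.9693 mol of electrons passes through cell 2.
Sn²⁺ + 2 e⁻ → Sn, so n(Sn) = 0.9693 / 2 = 0.4847 mol.
m(Sn) = 0.4847 × 118.71 = 57.5 g.

57.5 g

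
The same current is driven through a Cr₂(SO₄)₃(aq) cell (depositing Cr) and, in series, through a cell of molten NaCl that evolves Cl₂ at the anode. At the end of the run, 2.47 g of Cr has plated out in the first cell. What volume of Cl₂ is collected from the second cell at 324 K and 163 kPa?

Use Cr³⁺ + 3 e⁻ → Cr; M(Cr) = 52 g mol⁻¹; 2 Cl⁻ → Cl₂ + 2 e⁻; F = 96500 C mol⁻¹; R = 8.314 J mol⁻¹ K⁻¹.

n(Cr) = 2.47 / 52 = 0.04750 mol, so n(e⁻) = 3 × 0.04750 = 0.1425 mol.
The cells are in series, so the same 0.1425 mol of electrons passes through the second cell.
2 Cl⁻ → Cl₂ + 2 e⁻ — 2 mol e⁻ per mol Cl₂, so n(Cl₂) = 0.1425/2 = 0.07125 mol.
V = nRT/P = (0.07125 × 8.314 × 324) / (163 × 10³) = 0.00118 m³ = 1.18 L.

1.18 L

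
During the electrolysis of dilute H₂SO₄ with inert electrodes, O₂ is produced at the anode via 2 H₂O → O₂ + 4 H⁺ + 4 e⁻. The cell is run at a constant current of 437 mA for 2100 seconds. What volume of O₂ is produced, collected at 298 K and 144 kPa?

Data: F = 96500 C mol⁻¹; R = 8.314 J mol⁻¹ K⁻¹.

Q = I·t = 0.4370 A × 2100.0 s = 917.7 C.
n(e⁻) = Q/F = 917.7 / 96500 = 0.009510 mol.
4 electrons are transferred per O₂ molecule, so n(O₂) = 0.009510 / 4 = 0.002377 mol.
V = nRT/P = (0.002377 × 8.314 × 298) / (144 × 10³ Pa) = 4.09 × 10⁻⁵ m³ = 0.0409 L.

0.0409 L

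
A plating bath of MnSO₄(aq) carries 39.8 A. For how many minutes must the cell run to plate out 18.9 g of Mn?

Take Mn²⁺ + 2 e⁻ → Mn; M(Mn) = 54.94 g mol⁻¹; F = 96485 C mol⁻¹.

n(Mn) = m/M = 18.9 / 54.94 = 0.3440 mol.
Each Mn atom requires 2 electrons, so n(e⁻) = 2 × 0.3440 = 0.6880 mol.
Q = n(e⁻)·F = 0.6880 × 96485 = 66380 C.
t = Q/I = 66380 / 39.80 A = 1668 s = 27.8 min.

27.8 min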